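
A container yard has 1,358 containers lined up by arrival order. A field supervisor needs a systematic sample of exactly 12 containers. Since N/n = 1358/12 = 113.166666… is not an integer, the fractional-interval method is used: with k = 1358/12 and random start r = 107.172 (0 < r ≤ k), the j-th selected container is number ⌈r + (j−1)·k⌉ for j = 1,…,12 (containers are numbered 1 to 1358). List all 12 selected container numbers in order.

108, 221, 334, 447, 560, 674, 787, 900, 1013, 1126, 1239, 1353

j=1: r + 0k = 107.172 → ⌈·⌉ = 108
j=2: r + 1k = 220.338666… → ⌈·⌉ = 221
j=3: r + 2k = 333.505333… → ⌈·⌉ = 334
j=4: r + 3k = 446.672 → ⌈·⌉ = 447
j=5: r + 4k = 559.838666… → ⌈·⌉ = 560
j=6: r + 5k = 673.005333… → ⌈·⌉ = 674
j=7: r + 6k = 786.172 → ⌈·⌉ = 787
j=8: r + 7k = 899.338666… → ⌈·⌉ = 900
j=9: r + 8k = 1012.505333… → ⌈·⌉ = 1013
j=10: r + 9k = 1125.672 → ⌈·⌉ = 1126
j=11: r + 10k = 1238.838666… → ⌈·⌉ = 1239
j=12: r + 11k = 1352.005333… → ⌈·⌉ = 1353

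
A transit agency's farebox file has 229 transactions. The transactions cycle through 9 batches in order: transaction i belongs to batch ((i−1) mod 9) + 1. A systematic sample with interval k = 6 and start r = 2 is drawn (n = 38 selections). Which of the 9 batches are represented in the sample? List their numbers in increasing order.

Consecutive selections differ by k = 6, so their batch numbers differ by 6 mod 9 = 6.
gcd(6, 9) = 3, so the sample visits 9/3 = 3 distinct residues mod 9.
Start 2 is batch 2; the batches hit are 2, 5, 8.

2, 5, 8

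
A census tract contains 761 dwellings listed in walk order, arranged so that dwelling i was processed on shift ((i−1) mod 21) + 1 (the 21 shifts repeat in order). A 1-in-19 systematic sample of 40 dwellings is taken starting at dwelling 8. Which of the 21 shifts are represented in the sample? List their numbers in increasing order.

1, 2, 3, 4, 5, 6, 7, 8, 9, 10, 11, 12, 13, 14, 15, 16, 17, 18, 19, 20, 21

Consecutive selections differ by k = 19, so their shift numbers differ by 19 mod 21 = 19.
gcd(19, 21) = 1, so the sample visits 21/1 = 21 distinct residues mod 21.
Start 8 is shift 8; the shifts hit are 1, 2, 3, 4, 5, 6, 7, 8, 9, 10, 11, 12, 13, 14, 15, 16, 17, 18, 19, 20, 21.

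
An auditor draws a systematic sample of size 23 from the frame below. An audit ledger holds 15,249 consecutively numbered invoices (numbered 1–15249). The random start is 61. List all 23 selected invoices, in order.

k = N/n = 15249/23 = 663
invoice 1: 61
invoice 2: 61 + 663 = 724
invoice 3: 724 + 663 = 1387
invoice 4: 1387 + 663 = 2050
invoice 5: 2050 + 663 = 2713
invoice 6: 2713 + 663 = 3376
invoice 7: 3376 + 663 = 4039
invoice 8: 4039 + 663 = 4702
invoice 9: 4702 + 663 = 5365
invoice 10: 5365 + 663 = 6028
invoice 11: 6028 + 663 = 6691
invoice 12: 6691 + 663 = 7354
invoice 13: 7354 + 663 = 8017
invoice 14: 8017 + 663 = 8680
invoice 15: 8680 + 663 = 9343
invoice 16: 9343 + 663 = 10006
invoice 17: 10006 + 663 = 10669
invoice 18: 10669 + 663 = 11332
invoice 19: 11332 + 663 = 11995
invoice 20: 11995 + 663 = 12658
invoice 21: 12658 + 663 = 13321
invoice 22: 13321 + 663 = 13984
invoice 23: 13984 + 663 = 14647

61, 724, 1387, 2050, 2713, 3376, 4039, 4702, 5365, 6028, 6691, 7354, 8017, 8680, 9343, 10006, 10669, 11332, 11995, 12658, 13321, 13984, 14647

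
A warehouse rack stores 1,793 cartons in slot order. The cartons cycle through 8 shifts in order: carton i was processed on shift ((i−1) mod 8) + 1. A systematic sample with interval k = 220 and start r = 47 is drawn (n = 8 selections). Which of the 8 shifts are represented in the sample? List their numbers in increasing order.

Consecutive selections differ by k = 220, so their shift numbers differ by 220 mod 8 = 4.
gcd(220, 8) = 4, so the sample visits 8/4 = 2 distinct residues mod 8.
Start 47 is shift 7; the shifts hit are 3, 7.

3, 7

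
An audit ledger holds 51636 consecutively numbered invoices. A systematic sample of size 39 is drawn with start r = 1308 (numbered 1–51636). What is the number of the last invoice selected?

k = 51636/39 = 1324
39th selection = r + (39−1)·k = 1308 + 38×1324 = 1308 + 50312 = 51620

51620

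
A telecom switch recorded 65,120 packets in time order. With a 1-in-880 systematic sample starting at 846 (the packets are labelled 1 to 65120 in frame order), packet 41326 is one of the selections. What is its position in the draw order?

47

k = 880
position = (41326 − 846)/880 + 1 = 40480/880 + 1 = 46 + 1 = 47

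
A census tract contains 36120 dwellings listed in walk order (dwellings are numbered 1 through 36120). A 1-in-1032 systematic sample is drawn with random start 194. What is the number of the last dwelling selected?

k = 1032
35th selection = r + (35−1)·k = 194 + 34×1032 = 194 + 35088 = 35282

35282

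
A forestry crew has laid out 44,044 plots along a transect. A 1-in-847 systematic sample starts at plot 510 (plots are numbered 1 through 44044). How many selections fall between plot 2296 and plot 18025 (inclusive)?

18

k = 847
First selection ≥ 2296: 510 + ⌈(2296−510)/847⌉·847 = 510 + 3×847 = 3051
Last selection ≤ 18025: 510 + ⌊(18025−510)/847⌋·847 = 510 + 20×847 = 17450
Count = 20 − 3 + 1 = 18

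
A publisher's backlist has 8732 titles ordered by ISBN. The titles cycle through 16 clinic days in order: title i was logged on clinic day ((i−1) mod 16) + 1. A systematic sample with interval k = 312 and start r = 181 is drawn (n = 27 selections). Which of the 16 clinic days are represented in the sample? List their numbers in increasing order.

5, 13

Consecutive selections differ by k = 312, so their clinic day numbers differ by 312 mod 16 = 8.
gcd(312, 16) = 8, so the sample visits 16/8 = 2 distinct residues mod 16.
Start 181 is clinic day 5; the clinic days hit are 5, 13.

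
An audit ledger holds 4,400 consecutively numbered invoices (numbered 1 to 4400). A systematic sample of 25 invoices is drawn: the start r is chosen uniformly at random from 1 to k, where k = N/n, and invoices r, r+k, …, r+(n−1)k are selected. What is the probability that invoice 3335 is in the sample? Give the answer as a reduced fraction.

1/176

k = 4400/25 = 176.
Invoice 3335 is selected iff r ≡ 3335 (mod 176); exactly one such r in {1,…,176}.
Inclusion probability = 1/176.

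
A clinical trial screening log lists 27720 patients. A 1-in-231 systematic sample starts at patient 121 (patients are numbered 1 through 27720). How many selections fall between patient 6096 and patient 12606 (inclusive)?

k = 231
First selection ≥ 6096: 121 + ⌈(6096−121)/231⌉·231 = 121 + 26×231 = 6127
Last selection ≤ 12606: 121 + ⌊(12606−121)/231⌋·231 = 121 + 54×231 = 12595
Count = 54 − 26 + 1 = 29

29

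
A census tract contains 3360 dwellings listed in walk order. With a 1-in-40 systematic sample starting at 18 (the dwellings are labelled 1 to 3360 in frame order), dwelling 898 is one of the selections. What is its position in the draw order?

k = 40
position = (898 − 18)/40 + 1 = 880/40 + 1 = 22 + 1 = 23

23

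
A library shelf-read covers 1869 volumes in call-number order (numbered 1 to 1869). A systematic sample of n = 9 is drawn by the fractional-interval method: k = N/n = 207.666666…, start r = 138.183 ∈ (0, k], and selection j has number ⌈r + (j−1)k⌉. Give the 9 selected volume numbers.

j=1: r + 0k = 138.183 → ⌈·⌉ = 139
j=2: r + 1k = 345.849666… → ⌈·⌉ = 346
j=3: r + 2k = 553.516333… → ⌈·⌉ = 554
j=4: r + 3k = 761.183 → ⌈·⌉ = 762
j=5: r + 4k = 968.849666… → ⌈·⌉ = 969
j=6: r + 5k = 1176.516333… → ⌈·⌉ = 1177
j=7: r + 6k = 1384.183 → ⌈·⌉ = 1385
j=8: r + 7k = 1591.849666… → ⌈·⌉ = 1592
j=9: r + 8k = 1799.516333… → ⌈·⌉ = 1800

139, 346, 554, 762, 969, 1177, 1385, 1592, 1800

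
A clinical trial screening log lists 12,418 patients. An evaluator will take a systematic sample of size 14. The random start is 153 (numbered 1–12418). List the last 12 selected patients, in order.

1927, 2814, 3701, 4588, 5475, 6362, 7249, 8136, 9023, 9910, 10797, 11684

k = N/n = 12418/14 = 887
3rd selection = 153 + 2×887 = 1927
4th: 1927 + 887 = 2814
5th: 2814 + 887 = 3701
6th: 3701 + 887 = 4588
7th: 4588 + 887 = 5475
8th: 5475 + 887 = 6362
9th: 6362 + 887 = 7249
10th: 7249 + 887 = 8136
11th: 8136 + 887 = 9023
12th: 9023 + 887 = 9910
13th: 9910 + 887 = 10797
14th: 10797 + 887 = 11684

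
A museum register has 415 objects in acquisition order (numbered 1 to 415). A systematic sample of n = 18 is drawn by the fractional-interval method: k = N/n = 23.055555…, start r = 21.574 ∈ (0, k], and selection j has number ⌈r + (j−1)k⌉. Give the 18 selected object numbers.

22, 45, 68, 91, 114, 137, 160, 183, 207, 230, 253, 276, 299, 322, 345, 368, 391, 414

j=1: r + 0k = 21.574 → ⌈·⌉ = 22
j=2: r + 1k = 44.629555… → ⌈·⌉ = 45
j=3: r + 2k = 67.685111… → ⌈·⌉ = 68
j=4: r + 3k = 90.740666… → ⌈·⌉ = 91
j=5: r + 4k = 113.796222… → ⌈·⌉ = 114
j=6: r + 5k = 136.851777… → ⌈·⌉ = 137
j=7: r + 6k = 159.907333… → ⌈·⌉ = 160
j=8: r + 7k = 182.962888… → ⌈·⌉ = 183
j=9: r + 8k = 206.018444… → ⌈·⌉ = 207
j=10: r + 9k = 229.074 → ⌈·⌉ = 230
j=11: r + 10k = 252.129555… → ⌈·⌉ = 253
j=12: r + 11k = 275.185111… → ⌈·⌉ = 276
j=13: r + 12k = 298.240666… → ⌈·⌉ = 299
j=14: r + 13k = 321.296222… → ⌈·⌉ = 322
j=15: r + 14k = 344.351777… → ⌈·⌉ = 345
j=16: r + 15k = 367.407333… → ⌈·⌉ = 368
j=17: r + 16k = 390.462888… → ⌈·⌉ = 391
j=18: r + 17k = 413.518444… → ⌈·⌉ = 414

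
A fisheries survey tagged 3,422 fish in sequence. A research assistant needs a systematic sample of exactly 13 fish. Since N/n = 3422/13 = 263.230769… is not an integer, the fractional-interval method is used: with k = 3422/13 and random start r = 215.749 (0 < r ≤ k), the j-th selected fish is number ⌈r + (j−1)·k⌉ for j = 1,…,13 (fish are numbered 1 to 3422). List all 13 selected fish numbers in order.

216, 479, 743, 1006, 1269, 1532, 1796, 2059, 2322, 2585, 2849, 3112, 3375

j=1: r + 0k = 215.749 → ⌈·⌉ = 216
j=2: r + 1k = 478.979769… → ⌈·⌉ = 479
j=3: r + 2k = 742.210538… → ⌈·⌉ = 743
j=4: r + 3k = 1005.441307… → ⌈·⌉ = 1006
j=5: r + 4k = 1268.672076… → ⌈·⌉ = 1269
j=6: r + 5k = 1531.902846… → ⌈·⌉ = 1532
j=7: r + 6k = 1795.133615… → ⌈·⌉ = 1796
j=8: r + 7k = 2058.364384… → ⌈·⌉ = 2059
j=9: r + 8k = 2321.595153… → ⌈·⌉ = 2322
j=10: r + 9k = 2584.825923… → ⌈·⌉ = 2585
j=11: r + 10k = 2848.056692… → ⌈·⌉ = 2849
j=12: r + 11k = 3111.287461… → ⌈·⌉ = 3112
j=13: r + 12k = 3374.518230… → ⌈·⌉ = 3375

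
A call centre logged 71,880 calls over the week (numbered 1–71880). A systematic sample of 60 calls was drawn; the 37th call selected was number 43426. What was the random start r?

298

k = 71880/60 = 1198
r = 43426 − (37−1)×1198 = 43426 − 43128 = 298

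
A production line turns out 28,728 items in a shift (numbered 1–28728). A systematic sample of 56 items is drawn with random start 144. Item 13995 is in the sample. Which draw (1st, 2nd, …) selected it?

k = 28728/56 = 513
position = (13995 − 144)/513 + 1 = 13851/513 + 1 = 27 + 1 = 28

28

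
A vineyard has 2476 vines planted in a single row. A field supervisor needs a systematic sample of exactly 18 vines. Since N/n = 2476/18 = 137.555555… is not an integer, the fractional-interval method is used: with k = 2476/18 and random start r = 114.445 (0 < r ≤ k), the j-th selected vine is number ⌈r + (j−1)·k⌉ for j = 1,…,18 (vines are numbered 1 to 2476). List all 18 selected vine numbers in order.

j=1: r + 0k = 114.445 → ⌈·⌉ = 115
j=2: r + 1k = 252.000555… → ⌈·⌉ = 253
j=3: r + 2k = 389.556111… → ⌈·⌉ = 390
j=4: r + 3k = 527.111666… → ⌈·⌉ = 528
j=5: r + 4k = 664.667222… → ⌈·⌉ = 665
j=6: r + 5k = 802.222777… → ⌈·⌉ = 803
j=7: r + 6k = 939.778333… → ⌈·⌉ = 940
j=8: r + 7k = 1077.333888… → ⌈·⌉ = 1078
j=9: r + 8k = 1214.889444… → ⌈·⌉ = 1215
j=10: r + 9k = 1352.445 → ⌈·⌉ = 1353
j=11: r + 10k = 1490.000555… → ⌈·⌉ = 1491
j=12: r + 11k = 1627.556111… → ⌈·⌉ = 1628
j=13: r + 12k = 1765.111666… → ⌈·⌉ = 1766
j=14: r + 13k = 1902.667222… → ⌈·⌉ = 1903
j=15: r + 14k = 2040.222777… → ⌈·⌉ = 2041
j=16: r + 15k = 2177.778333… → ⌈·⌉ = 2178
j=17: r + 16k = 2315.333888… → ⌈·⌉ = 2316
j=18: r + 17k = 2452.889444… → ⌈·⌉ = 2453

115, 253, 390, 528, 665, 803, 940, 1078, 1215, 1353, 1491, 1628, 1766, 1903, 2041, 2178, 2316, 2453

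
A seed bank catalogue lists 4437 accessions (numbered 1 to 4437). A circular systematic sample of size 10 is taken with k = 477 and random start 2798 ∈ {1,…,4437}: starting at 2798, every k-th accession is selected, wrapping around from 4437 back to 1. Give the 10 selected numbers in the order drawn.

2798, 3275, 3752, 4229, 269, 746, 1223, 1700, 2177, 2654

Selection 1: 2798
Selection 2: 2798 + 477 = 3275
Selection 3: 3275 + 477 = 3752
Selection 4: 3752 + 477 = 4229
Selection 5: 4229 + 477 = 4706 → 4706 − 4437 = 269
Selection 6: 269 + 477 = 746
Selection 7: 746 + 477 = 1223
Selection 8: 1223 + 477 = 1700
Selection 9: 1700 + 477 = 2177
Selection 10: 2177 + 477 = 2654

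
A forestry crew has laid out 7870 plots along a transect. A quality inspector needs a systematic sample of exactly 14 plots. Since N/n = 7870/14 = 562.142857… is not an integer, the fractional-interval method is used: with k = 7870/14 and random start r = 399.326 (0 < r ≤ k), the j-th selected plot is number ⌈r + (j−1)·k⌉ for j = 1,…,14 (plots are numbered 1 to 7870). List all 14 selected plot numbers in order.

j=1: r + 0k = 399.326 → ⌈·⌉ = 400
j=2: r + 1k = 961.468857… → ⌈·⌉ = 962
j=3: r + 2k = 1523.611714… → ⌈·⌉ = 1524
j=4: r + 3k = 2085.754571… → ⌈·⌉ = 2086
j=5: r + 4k = 2647.897428… → ⌈·⌉ = 2648
j=6: r + 5k = 3210.040285… → ⌈·⌉ = 3211
j=7: r + 6k = 3772.183142… → ⌈·⌉ = 3773
j=8: r + 7k = 4334.326 → ⌈·⌉ = 4335
j=9: r + 8k = 4896.468857… → ⌈·⌉ = 4897
j=10: r + 9k = 5458.611714… → ⌈·⌉ = 5459
j=11: r + 10k = 6020.754571… → ⌈·⌉ = 6021
j=12: r + 11k = 6582.897428… → ⌈·⌉ = 6583
j=13: r + 12k = 7145.040285… → ⌈·⌉ = 7146
j=14: r + 13k = 7707.183142… → ⌈·⌉ = 7708

400, 962, 1524, 2086, 2648, 3211, 3773, 4335, 4897, 5459, 6021, 6583, 7146, 7708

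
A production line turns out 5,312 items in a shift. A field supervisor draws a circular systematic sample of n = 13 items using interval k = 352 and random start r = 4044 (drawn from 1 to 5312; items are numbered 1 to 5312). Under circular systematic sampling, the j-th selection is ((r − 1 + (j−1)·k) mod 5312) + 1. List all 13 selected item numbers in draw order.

Selection 1: 4044
Selection 2: 4044 + 352 = 4396
Selection 3: 4396 + 352 = 4748
Selection 4: 4748 + 352 = 5100
Selection 5: 5100 + 352 = 5452 → 5452 − 5312 = 140
Selection 6: 140 + 352 = 492
Selection 7: 492 + 352 = 844
Selection 8: 844 + 352 = 1196
Selection 9: 1196 + 352 = 1548
Selection 10: 1548 + 352 = 1900
Selection 11: 1900 + 352 = 2252
Selection 12: 2252 + 352 = 2604
Selection 13: 2604 + 352 = 2956

4044, 4396, 4748, 5100, 140, 492, 844, 1196, 1548, 1900, 2252, 2604, 2956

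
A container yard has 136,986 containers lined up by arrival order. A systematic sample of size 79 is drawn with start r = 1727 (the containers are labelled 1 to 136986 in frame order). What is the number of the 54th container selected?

93629

k = 136986/79 = 1734
54th selection = r + (54−1)·k = 1727 + 53×1734 = 1727 + 91902 = 93629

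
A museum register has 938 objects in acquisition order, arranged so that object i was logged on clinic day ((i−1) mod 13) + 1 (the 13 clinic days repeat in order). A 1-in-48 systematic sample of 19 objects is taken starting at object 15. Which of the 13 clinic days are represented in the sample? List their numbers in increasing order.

1, 2, 3, 4, 5, 6, 7, 8, 9, 10, 11, 12, 13

Consecutive selections differ by k = 48, so their clinic day numbers differ by 48 mod 13 = 9.
gcd(48, 13) = 1, so the sample visits 13/1 = 13 distinct residues mod 13.
Start 15 is clinic day 2; the clinic days hit are 1, 2, 3, 4, 5, 6, 7, 8, 9, 10, 11, 12, 13.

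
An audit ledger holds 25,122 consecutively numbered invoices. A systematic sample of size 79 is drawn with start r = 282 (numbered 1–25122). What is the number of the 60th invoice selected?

k = 25122/79 = 318
60th selection = r + (60−1)·k = 282 + 59×318 = 282 + 18762 = 19044

19044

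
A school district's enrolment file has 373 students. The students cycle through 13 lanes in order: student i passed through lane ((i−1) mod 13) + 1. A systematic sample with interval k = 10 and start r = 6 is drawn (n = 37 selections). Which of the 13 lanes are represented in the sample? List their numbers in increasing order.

Consecutive selections differ by k = 10, so their lane numbers differ by 10 mod 13 = 10.
gcd(10, 13) = 1, so the sample visits 13/1 = 13 distinct residues mod 13.
Start 6 is lane 6; the lanes hit are 1, 2, 3, 4, 5, 6, 7, 8, 9, 10, 11, 12, 13.

1, 2, 3, 4, 5, 6, 7, 8, 9, 10, 11, 12, 13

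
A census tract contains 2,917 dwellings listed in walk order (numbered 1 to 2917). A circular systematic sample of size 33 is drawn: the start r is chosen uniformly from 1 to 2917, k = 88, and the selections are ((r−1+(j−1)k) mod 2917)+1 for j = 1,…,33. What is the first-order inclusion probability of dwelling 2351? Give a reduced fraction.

For each position j, as r ranges over 1…2917 the j-th selection hits every dwelling exactly once, so dwelling 2351 is selected for exactly 33 of the 2917 starts.
Inclusion probability = 33/2917.

33/2917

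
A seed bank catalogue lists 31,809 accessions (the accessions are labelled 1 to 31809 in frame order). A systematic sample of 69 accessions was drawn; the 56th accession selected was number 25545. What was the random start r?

k = 31809/69 = 461
r = 25545 − (56−1)×461 = 25545 − 25355 = 190

190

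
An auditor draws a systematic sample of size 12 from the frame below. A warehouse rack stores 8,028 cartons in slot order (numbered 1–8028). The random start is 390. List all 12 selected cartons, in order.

390, 1059, 1728, 2397, 3066, 3735, 4404, 5073, 5742, 6411, 7080, 7749

k = N/n = 8028/12 = 669
carton 1: 390
carton 2: 390 + 669 = 1059
carton 3: 1059 + 669 = 1728
carton 4: 1728 + 669 = 2397
carton 5: 2397 + 669 = 3066
carton 6: 3066 + 669 = 3735
carton 7: 3735 + 669 = 4404
carton 8: 4404 + 669 = 5073
carton 9: 5073 + 669 = 5742
carton 10: 5742 + 669 = 6411
carton 11: 6411 + 669 = 7080
carton 12: 7080 + 669 = 7749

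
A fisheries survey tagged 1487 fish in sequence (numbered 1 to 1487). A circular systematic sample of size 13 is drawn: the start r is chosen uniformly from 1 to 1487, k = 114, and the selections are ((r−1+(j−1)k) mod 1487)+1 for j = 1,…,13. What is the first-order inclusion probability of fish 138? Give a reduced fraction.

13/1487

For each position j, as r ranges over 1…1487 the j-th selection hits every fish exactly once, so fish 138 is selected for exactly 13 of the 1487 starts.
Inclusion probability = 13/1487.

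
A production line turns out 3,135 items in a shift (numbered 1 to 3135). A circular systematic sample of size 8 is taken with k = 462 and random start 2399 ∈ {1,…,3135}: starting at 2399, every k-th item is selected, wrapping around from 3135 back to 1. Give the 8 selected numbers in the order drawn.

Selection 1: 2399
Selection 2: 2399 + 462 = 2861
Selection 3: 2861 + 462 = 3323 → 3323 − 3135 = 188
Selection 4: 188 + 462 = 650
Selection 5: 650 + 462 = 1112
Selection 6: 1112 + 462 = 1574
Selection 7: 1574 + 462 = 2036
Selection 8: 2036 + 462 = 2498

2399, 2861, 188, 650, 1112, 1574, 2036, 2498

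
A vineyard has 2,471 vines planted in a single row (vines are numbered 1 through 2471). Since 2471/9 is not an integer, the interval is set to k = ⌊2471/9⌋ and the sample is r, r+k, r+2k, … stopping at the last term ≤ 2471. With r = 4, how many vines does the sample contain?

10

k = ⌊2471/9⌋ = 274
Achieved size = ⌊(2471 − 4)/274⌋ + 1 = ⌊2467/274⌋ + 1 = 9 + 1 = 10
(last selection: 4 + 9×274 = 2470 ≤ 2471; next would be 2744 > 2471)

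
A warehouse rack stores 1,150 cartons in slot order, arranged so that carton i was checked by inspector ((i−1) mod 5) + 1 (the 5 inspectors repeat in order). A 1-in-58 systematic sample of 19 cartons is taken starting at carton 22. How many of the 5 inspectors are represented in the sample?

5

Consecutive selections differ by k = 58, so their inspector numbers differ by 58 mod 5 = 3.
gcd(58, 5) = 1, so the sample visits 5/1 = 5 distinct residues mod 5.
Start 22 is inspector 2; the inspectors hit are 1, 2, 3, 4, 5.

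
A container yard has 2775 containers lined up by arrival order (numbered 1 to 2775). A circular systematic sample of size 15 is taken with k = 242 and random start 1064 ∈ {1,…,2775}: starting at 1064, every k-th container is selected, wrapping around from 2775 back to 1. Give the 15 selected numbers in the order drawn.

Selection 1: 1064
Selection 2: 1064 + 242 = 1306
Selection 3: 1306 + 242 = 1548
Selection 4: 1548 + 242 = 1790
Selection 5: 1790 + 242 = 2032
Selection 6: 2032 + 242 = 2274
Selection 7: 2274 + 242 = 2516
Selection 8: 2516 + 242 = 2758
Selection 9: 2758 + 242 = 3000 → 3000 − 2775 = 225
Selection 10: 225 + 242 = 467
Selection 11: 467 + 242 = 709
Selection 12: 709 + 242 = 951
Selection 13: 951 + 242 = 1193
Selection 14: 1193 + 242 = 1435
Selection 15: 1435 + 242 = 1677

1064, 1306, 1548, 1790, 2032, 2274, 2516, 2758, 225, 467, 709, 951, 1193, 1435, 1677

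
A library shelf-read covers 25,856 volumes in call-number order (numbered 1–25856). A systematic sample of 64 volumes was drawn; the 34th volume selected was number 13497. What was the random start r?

165

k = 25856/64 = 404
r = 13497 − (34−1)×404 = 13497 − 13332 = 165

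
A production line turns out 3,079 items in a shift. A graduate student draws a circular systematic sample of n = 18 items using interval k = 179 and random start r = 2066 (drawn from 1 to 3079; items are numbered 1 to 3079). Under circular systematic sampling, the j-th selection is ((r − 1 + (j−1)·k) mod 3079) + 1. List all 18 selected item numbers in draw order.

2066, 2245, 2424, 2603, 2782, 2961, 61, 240, 419, 598, 777, 956, 1135, 1314, 1493, 1672, 1851, 2030

Selection 1: 2066
Selection 2: 2066 + 179 = 2245
Selection 3: 2245 + 179 = 2424
Selection 4: 2424 + 179 = 2603
Selection 5: 2603 + 179 = 2782
Selection 6: 2782 + 179 = 2961
Selection 7: 2961 + 179 = 3140 → 3140 − 3079 = 61
Selection 8: 61 + 179 = 240
Selection 9: 240 + 179 = 419
Selection 10: 419 + 179 = 598
Selection 11: 598 + 179 = 777
Selection 12: 777 + 179 = 956
Selection 13: 956 + 179 = 1135
Selection 14: 1135 + 179 = 1314
Selection 15: 1314 + 179 = 1493
Selection 16: 1493 + 179 = 1672
Selection 17: 1672 + 179 = 1851
Selection 18: 1851 + 179 = 2030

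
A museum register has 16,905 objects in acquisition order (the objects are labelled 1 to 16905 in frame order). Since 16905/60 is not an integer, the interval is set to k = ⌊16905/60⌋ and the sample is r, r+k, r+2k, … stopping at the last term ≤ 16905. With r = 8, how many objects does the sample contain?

61

k = ⌊16905/60⌋ = 281
Achieved size = ⌊(16905 − 8)/281⌋ + 1 = ⌊16897/281⌋ + 1 = 60 + 1 = 61
(last selection: 8 + 60×281 = 16868 ≤ 16905; next would be 17149 > 16905)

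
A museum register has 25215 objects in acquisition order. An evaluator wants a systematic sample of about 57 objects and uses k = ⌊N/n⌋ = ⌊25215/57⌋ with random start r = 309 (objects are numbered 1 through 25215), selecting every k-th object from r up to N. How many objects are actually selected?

57

k = ⌊25215/57⌋ = 442
Achieved size = ⌊(25215 − 309)/442⌋ + 1 = ⌊24906/442⌋ + 1 = 56 + 1 = 57
(last selection: 309 + 56×442 = 25061 ≤ 25215; next would be 25503 > 25215)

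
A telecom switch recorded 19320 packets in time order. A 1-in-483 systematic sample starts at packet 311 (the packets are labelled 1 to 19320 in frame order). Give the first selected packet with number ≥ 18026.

18182

k = 483
Steps past start: ⌈(18026 − 311)/483⌉ = ⌈17715/483⌉ = 37
Selected packet: 311 + 37×483 = 18182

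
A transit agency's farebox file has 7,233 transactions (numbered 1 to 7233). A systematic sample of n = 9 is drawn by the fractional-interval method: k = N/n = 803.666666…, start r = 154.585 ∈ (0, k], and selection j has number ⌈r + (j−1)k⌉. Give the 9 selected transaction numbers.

j=1: r + 0k = 154.585 → ⌈·⌉ = 155
j=2: r + 1k = 958.251666… → ⌈·⌉ = 959
j=3: r + 2k = 1761.918333… → ⌈·⌉ = 1762
j=4: r + 3k = 2565.585 → ⌈·⌉ = 2566
j=5: r + 4k = 3369.251666… → ⌈·⌉ = 3370
j=6: r + 5k = 4172.918333… → ⌈·⌉ = 4173
j=7: r + 6k = 4976.585 → ⌈·⌉ = 4977
j=8: r + 7k = 5780.251666… → ⌈·⌉ = 5781
j=9: r + 8k = 6583.918333… → ⌈·⌉ = 6584

155, 959, 1762, 2566, 3370, 4173, 4977, 5781, 6584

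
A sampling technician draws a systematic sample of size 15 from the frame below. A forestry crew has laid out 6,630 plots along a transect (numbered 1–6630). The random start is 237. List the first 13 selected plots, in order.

237, 679, 1121, 1563, 2005, 2447, 2889, 3331, 3773, 4215, 4657, 5099, 5541

k = N/n = 6630/15 = 442
plot 1: 237
plot 2: 237 + 442 = 679
plot 3: 679 + 442 = 1121
plot 4: 1121 + 442 = 1563
plot 5: 1563 + 442 = 2005
plot 6: 2005 + 442 = 2447
plot 7: 2447 + 442 = 2889
plot 8: 2889 + 442 = 3331
plot 9: 3331 + 442 = 3773
plot 10: 3773 + 442 = 4215
plot 11: 4215 + 442 = 4657
plot 12: 4657 + 442 = 5099
plot 13: 5099 + 442 = 5541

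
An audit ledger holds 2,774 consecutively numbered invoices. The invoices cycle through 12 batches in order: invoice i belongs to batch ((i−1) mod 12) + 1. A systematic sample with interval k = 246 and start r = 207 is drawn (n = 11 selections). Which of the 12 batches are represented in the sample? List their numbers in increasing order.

3, 9

Consecutive selections differ by k = 246, so their batch numbers differ by 246 mod 12 = 6.
gcd(246, 12) = 6, so the sample visits 12/6 = 2 distinct residues mod 12.
Start 207 is batch 3; the batches hit are 3, 9.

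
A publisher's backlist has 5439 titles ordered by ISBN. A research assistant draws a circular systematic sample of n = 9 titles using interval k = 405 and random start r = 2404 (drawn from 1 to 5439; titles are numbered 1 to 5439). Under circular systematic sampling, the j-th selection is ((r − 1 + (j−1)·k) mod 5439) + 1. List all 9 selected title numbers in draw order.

2404, 2809, 3214, 3619, 4024, 4429, 4834, 5239, 205

Selection 1: 2404
Selection 2: 2404 + 405 = 2809
Selection 3: 2809 + 405 = 3214
Selection 4: 3214 + 405 = 3619
Selection 5: 3619 + 405 = 4024
Selection 6: 4024 + 405 = 4429
Selection 7: 4429 + 405 = 4834
Selection 8: 4834 + 405 = 5239
Selection 9: 5239 + 405 = 5644 → 5644 − 5439 = 205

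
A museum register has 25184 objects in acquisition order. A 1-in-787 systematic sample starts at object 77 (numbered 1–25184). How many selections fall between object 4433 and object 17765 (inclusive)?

17

k = 787
First selection ≥ 4433: 77 + ⌈(4433−77)/787⌉·787 = 77 + 6×787 = 4799
Last selection ≤ 17765: 77 + ⌊(17765−77)/787⌋·787 = 77 + 22×787 = 17391
Count = 22 − 6 + 1 = 17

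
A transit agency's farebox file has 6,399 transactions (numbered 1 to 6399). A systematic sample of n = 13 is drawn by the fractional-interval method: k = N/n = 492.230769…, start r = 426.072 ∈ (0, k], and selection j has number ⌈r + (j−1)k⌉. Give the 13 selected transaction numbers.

j=1: r + 0k = 426.072 → ⌈·⌉ = 427
j=2: r + 1k = 918.302769… → ⌈·⌉ = 919
j=3: r + 2k = 1410.533538… → ⌈·⌉ = 1411
j=4: r + 3k = 1902.764307… → ⌈·⌉ = 1903
j=5: r + 4k = 2394.995076… → ⌈·⌉ = 2395
j=6: r + 5k = 2887.225846… → ⌈·⌉ = 2888
j=7: r + 6k = 3379.456615… → ⌈·⌉ = 3380
j=8: r + 7k = 3871.687384… → ⌈·⌉ = 3872
j=9: r + 8k = 4363.918153… → ⌈·⌉ = 4364
j=10: r + 9k = 4856.148923… → ⌈·⌉ = 4857
j=11: r + 10k = 5348.379692… → ⌈·⌉ = 5349
j=12: r + 11k = 5840.610461… → ⌈·⌉ = 5841
j=13: r + 12k = 6332.841230… → ⌈·⌉ = 6333

427, 919, 1411, 1903, 2395, 2888, 3380, 3872, 4364, 4857, 5349, 5841, 6333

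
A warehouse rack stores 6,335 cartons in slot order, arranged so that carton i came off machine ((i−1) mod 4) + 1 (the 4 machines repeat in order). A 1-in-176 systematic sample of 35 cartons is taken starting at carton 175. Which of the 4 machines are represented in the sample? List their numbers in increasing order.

3

Consecutive selections differ by k = 176, so their machine numbers differ by 176 mod 4 = 0.
gcd(176, 4) = 4, so the sample visits 4/4 = 1 distinct residues mod 4.
Start 175 is machine 3; the machines hit are 3.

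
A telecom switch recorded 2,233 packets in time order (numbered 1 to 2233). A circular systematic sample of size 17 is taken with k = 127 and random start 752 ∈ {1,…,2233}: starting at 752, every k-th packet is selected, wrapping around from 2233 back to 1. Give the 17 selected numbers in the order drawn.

752, 879, 1006, 1133, 1260, 1387, 1514, 1641, 1768, 1895, 2022, 2149, 43, 170, 297, 424, 551

Selection 1: 752
Selection 2: 752 + 127 = 879
Selection 3: 879 + 127 = 1006
Selection 4: 1006 + 127 = 1133
Selection 5: 1133 + 127 = 1260
Selection 6: 1260 + 127 = 1387
Selection 7: 1387 + 127 = 1514
Selection 8: 1514 + 127 = 1641
Selection 9: 1641 + 127 = 1768
Selection 10: 1768 + 127 = 1895
Selection 11: 1895 + 127 = 2022
Selection 12: 2022 + 127 = 2149
Selection 13: 2149 + 127 = 2276 → 2276 − 2233 = 43
Selection 14: 43 + 127 = 170
Selection 15: 170 + 127 = 297
Selection 16: 297 + 127 = 424
Selection 17: 424 + 127 = 551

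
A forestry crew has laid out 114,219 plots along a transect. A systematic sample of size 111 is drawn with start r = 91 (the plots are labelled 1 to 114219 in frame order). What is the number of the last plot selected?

113281

k = 114219/111 = 1029
111th selection = r + (111−1)·k = 91 + 110×1029 = 91 + 113190 = 113281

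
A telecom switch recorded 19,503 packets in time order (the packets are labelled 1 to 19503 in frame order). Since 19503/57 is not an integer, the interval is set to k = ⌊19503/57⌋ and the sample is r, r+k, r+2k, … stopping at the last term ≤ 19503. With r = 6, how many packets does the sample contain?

k = ⌊19503/57⌋ = 342
Achieved size = ⌊(19503 − 6)/342⌋ + 1 = ⌊19497/342⌋ + 1 = 57 + 1 = 58
(last selection: 6 + 57×342 = 19500 ≤ 19503; next would be 19842 > 19503)

58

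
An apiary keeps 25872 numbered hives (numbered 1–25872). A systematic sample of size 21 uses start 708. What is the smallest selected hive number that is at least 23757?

24116

k = 25872/21 = 1232
Steps past start: ⌈(23757 − 708)/1232⌉ = ⌈23049/1232⌉ = 19
Selected hive: 708 + 19×1232 = 24116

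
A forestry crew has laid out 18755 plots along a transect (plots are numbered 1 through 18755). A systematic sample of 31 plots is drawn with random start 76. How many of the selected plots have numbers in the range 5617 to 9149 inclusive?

k = 18755/31 = 605
First selection ≥ 5617: 76 + ⌈(5617−76)/605⌉·605 = 76 + 10×605 = 6126
Last selection ≤ 9149: 76 + ⌊(9149−76)/605⌋·605 = 76 + 14×605 = 8546
Count = 14 − 10 + 1 = 5

5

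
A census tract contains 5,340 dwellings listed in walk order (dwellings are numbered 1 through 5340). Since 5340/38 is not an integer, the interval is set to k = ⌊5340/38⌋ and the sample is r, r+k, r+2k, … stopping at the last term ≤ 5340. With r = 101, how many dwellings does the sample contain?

k = ⌊5340/38⌋ = 140
Achieved size = ⌊(5340 − 101)/140⌋ + 1 = ⌊5239/140⌋ + 1 = 37 + 1 = 38
(last selection: 101 + 37×140 = 5281 ≤ 5340; next would be 5421 > 5340)

38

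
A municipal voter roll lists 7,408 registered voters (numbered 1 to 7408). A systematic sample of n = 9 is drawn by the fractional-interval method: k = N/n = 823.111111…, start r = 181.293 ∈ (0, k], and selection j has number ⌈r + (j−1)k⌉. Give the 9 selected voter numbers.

j=1: r + 0k = 181.293 → ⌈·⌉ = 182
j=2: r + 1k = 1004.404111… → ⌈·⌉ = 1005
j=3: r + 2k = 1827.515222… → ⌈·⌉ = 1828
j=4: r + 3k = 2650.626333… → ⌈·⌉ = 2651
j=5: r + 4k = 3473.737444… → ⌈·⌉ = 3474
j=6: r + 5k = 4296.848555… → ⌈·⌉ = 4297
j=7: r + 6k = 5119.959666… → ⌈·⌉ = 5120
j=8: r + 7k = 5943.070777… → ⌈·⌉ = 5944
j=9: r + 8k = 6766.181888… → ⌈·⌉ = 6767

182, 1005, 1828, 2651, 3474, 4297, 5120, 5944, 6767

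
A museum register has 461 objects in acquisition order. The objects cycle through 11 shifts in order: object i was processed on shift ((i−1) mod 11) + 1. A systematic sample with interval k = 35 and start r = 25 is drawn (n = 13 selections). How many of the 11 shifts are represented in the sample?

11

Consecutive selections differ by k = 35, so their shift numbers differ by 35 mod 11 = 2.
gcd(35, 11) = 1, so the sample visits 11/1 = 11 distinct residues mod 11.
Start 25 is shift 3; the shifts hit are 1, 2, 3, 4, 5, 6, 7, 8, 9, 10, 11.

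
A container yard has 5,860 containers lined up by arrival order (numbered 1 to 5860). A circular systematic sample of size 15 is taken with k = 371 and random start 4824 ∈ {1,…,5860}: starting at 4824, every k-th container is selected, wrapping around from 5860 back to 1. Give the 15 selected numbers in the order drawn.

4824, 5195, 5566, 77, 448, 819, 1190, 1561, 1932, 2303, 2674, 3045, 3416, 3787, 4158

Selection 1: 4824
Selection 2: 4824 + 371 = 5195
Selection 3: 5195 + 371 = 5566
Selection 4: 5566 + 371 = 5937 → 5937 − 5860 = 77
Selection 5: 77 + 371 = 448
Selection 6: 448 + 371 = 819
Selection 7: 819 + 371 = 1190
Selection 8: 1190 + 371 = 1561
Selection 9: 1561 + 371 = 1932
Selection 10: 1932 + 371 = 2303
Selection 11: 2303 + 371 = 2674
Selection 12: 2674 + 371 = 3045
Selection 13: 3045 + 371 = 3416
Selection 14: 3416 + 371 = 3787
Selection 15: 3787 + 371 = 4158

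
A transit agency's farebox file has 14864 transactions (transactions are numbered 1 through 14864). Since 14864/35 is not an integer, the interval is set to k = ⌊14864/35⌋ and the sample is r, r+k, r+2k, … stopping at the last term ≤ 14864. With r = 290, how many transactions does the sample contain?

k = ⌊14864/35⌋ = 424
Achieved size = ⌊(14864 − 290)/424⌋ + 1 = ⌊14574/424⌋ + 1 = 34 + 1 = 35
(last selection: 290 + 34×424 = 14706 ≤ 14864; next would be 15130 > 14864)

35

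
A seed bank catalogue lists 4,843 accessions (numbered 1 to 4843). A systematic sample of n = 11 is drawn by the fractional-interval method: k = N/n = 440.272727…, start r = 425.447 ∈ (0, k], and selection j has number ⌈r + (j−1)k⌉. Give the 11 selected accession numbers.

j=1: r + 0k = 425.447 → ⌈·⌉ = 426
j=2: r + 1k = 865.719727… → ⌈·⌉ = 866
j=3: r + 2k = 1305.992454… → ⌈·⌉ = 1306
j=4: r + 3k = 1746.265181… → ⌈·⌉ = 1747
j=5: r + 4k = 2186.537909… → ⌈·⌉ = 2187
j=6: r + 5k = 2626.810636… → ⌈·⌉ = 2627
j=7: r + 6k = 3067.083363… → ⌈·⌉ = 3068
j=8: r + 7k = 3507.356090… → ⌈·⌉ = 3508
j=9: r + 8k = 3947.628818… → ⌈·⌉ = 3948
j=10: r + 9k = 4387.901545… → ⌈·⌉ = 4388
j=11: r + 10k = 4828.174272… → ⌈·⌉ = 4829

426, 866, 1306, 1747, 2187, 2627, 3068, 3508, 3948, 4388, 4829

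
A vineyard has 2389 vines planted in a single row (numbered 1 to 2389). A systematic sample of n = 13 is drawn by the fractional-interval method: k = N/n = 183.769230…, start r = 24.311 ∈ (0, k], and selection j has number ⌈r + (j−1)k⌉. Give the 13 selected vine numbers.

j=1: r + 0k = 24.311 → ⌈·⌉ = 25
j=2: r + 1k = 208.080230… → ⌈·⌉ = 209
j=3: r + 2k = 391.849461… → ⌈·⌉ = 392
j=4: r + 3k = 575.618692… → ⌈·⌉ = 576
j=5: r + 4k = 759.387923… → ⌈·⌉ = 760
j=6: r + 5k = 943.157153… → ⌈·⌉ = 944
j=7: r + 6k = 1126.926384… → ⌈·⌉ = 1127
j=8: r + 7k = 1310.695615… → ⌈·⌉ = 1311
j=9: r + 8k = 1494.464846… → ⌈·⌉ = 1495
j=10: r + 9k = 1678.234076… → ⌈·⌉ = 1679
j=11: r + 10k = 1862.003307… → ⌈·⌉ = 1863
j=12: r + 11k = 2045.772538… → ⌈·⌉ = 2046
j=13: r + 12k = 2229.541769… → ⌈·⌉ = 2230

25, 209, 392, 576, 760, 944, 1127, 1311, 1495, 1679, 1863, 2046, 2230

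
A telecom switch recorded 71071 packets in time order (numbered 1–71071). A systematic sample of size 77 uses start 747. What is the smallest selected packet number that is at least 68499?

k = 71071/77 = 923
Steps past start: ⌈(68499 − 747)/923⌉ = ⌈67752/923⌉ = 74
Selected packet: 747 + 74×923 = 69049

69049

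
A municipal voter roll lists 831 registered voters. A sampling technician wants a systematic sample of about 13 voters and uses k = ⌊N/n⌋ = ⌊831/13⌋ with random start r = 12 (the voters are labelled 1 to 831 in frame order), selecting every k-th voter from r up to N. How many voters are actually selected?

14

k = ⌊831/13⌋ = 63
Achieved size = ⌊(831 − 12)/63⌋ + 1 = ⌊819/63⌋ + 1 = 13 + 1 = 14
(last selection: 12 + 13×63 = 831 ≤ 831; next would be 894 > 831)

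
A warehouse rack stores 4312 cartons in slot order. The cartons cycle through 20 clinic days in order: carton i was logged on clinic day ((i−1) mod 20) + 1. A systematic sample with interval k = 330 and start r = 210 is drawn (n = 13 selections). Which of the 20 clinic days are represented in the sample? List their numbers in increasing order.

Consecutive selections differ by k = 330, so their clinic day numbers differ by 330 mod 20 = 10.
gcd(330, 20) = 10, so the sample visits 20/10 = 2 distinct residues mod 20.
Start 210 is clinic day 10; the clinic days hit are 10, 20.

10, 20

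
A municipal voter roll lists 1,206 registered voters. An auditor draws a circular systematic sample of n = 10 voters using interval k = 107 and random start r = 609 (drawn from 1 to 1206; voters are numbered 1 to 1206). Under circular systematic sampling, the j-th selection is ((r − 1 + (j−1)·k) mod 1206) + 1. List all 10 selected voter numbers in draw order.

609, 716, 823, 930, 1037, 1144, 45, 152, 259, 366

Selection 1: 609
Selection 2: 609 + 107 = 716
Selection 3: 716 + 107 = 823
Selection 4: 823 + 107 = 930
Selection 5: 930 + 107 = 1037
Selection 6: 1037 + 107 = 1144
Selection 7: 1144 + 107 = 1251 → 1251 − 1206 = 45
Selection 8: 45 + 107 = 152
Selection 9: 152 + 107 = 259
Selection 10: 259 + 107 = 366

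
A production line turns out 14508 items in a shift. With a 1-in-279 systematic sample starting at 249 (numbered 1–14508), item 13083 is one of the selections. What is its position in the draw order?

47

k = 279
position = (13083 − 249)/279 + 1 = 12834/279 + 1 = 46 + 1 = 47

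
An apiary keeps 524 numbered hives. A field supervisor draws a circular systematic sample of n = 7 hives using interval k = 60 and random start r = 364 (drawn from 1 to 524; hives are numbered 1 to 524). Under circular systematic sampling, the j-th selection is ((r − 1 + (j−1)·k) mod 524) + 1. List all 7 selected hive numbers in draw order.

Selection 1: 364
Selection 2: 364 + 60 = 424
Selection 3: 424 + 60 = 484
Selection 4: 484 + 60 = 544 → 544 − 524 = 20
Selection 5: 20 + 60 = 80
Selection 6: 80 + 60 = 140
Selection 7: 140 + 60 = 200

364, 424, 484, 20, 80, 140, 200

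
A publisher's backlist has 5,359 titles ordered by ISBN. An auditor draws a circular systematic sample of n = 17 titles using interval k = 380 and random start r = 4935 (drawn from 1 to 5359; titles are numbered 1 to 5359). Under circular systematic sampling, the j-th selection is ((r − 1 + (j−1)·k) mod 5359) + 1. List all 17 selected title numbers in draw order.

4935, 5315, 336, 716, 1096, 1476, 1856, 2236, 2616, 2996, 3376, 3756, 4136, 4516, 4896, 5276, 297

Selection 1: 4935
Selection 2: 4935 + 380 = 5315
Selection 3: 5315 + 380 = 5695 → 5695 − 5359 = 336
Selection 4: 336 + 380 = 716
Selection 5: 716 + 380 = 1096
Selection 6: 1096 + 380 = 1476
Selection 7: 1476 + 380 = 1856
Selection 8: 1856 + 380 = 2236
Selection 9: 2236 + 380 = 2616
Selection 10: 2616 + 380 = 2996
Selection 11: 2996 + 380 = 3376
Selection 12: 3376 + 380 = 3756
Selection 13: 3756 + 380 = 4136
Selection 14: 4136 + 380 = 4516
Selection 15: 4516 + 380 = 4896
Selection 16: 4896 + 380 = 5276
Selection 17: 5276 + 380 = 5656 → 5656 − 5359 = 297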